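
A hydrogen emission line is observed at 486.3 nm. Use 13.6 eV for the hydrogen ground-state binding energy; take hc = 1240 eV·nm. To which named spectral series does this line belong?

Balmer

ΔE = 1240/486.3 = 2.550 eV.
This matches 13.6 × (1/2² − 1/4²), so n_f = 2: the Balmer series.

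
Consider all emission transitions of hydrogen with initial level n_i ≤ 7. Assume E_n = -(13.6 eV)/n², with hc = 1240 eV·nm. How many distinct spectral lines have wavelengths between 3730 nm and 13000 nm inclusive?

Enumerate all n_i → n_f pairs with 1 ≤ n_f < n_i ≤ 7 and compute λ = 1240 / [13.6·1·(1/n_f² − 1/n_i²)].
Lines falling in [3730, 13000] nm: 5→4 (4052 nm), 7→5 (4654 nm), 6→5 (7460 nm), 7→6 (12370 nm).

4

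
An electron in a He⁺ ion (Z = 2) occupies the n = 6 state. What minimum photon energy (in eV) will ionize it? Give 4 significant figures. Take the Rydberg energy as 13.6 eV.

E_n = −13.6 Z²/n² = −54.40/n² eV for Z = 2.
E_6 = −54.40/36 = −1.511 eV, so ionization (to E = 0) requires 1.511 eV.

1.511 eV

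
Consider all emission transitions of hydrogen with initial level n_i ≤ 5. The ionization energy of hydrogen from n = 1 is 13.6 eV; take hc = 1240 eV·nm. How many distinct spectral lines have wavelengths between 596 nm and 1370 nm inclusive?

2

Enumerate all n_i → n_f pairs with 1 ≤ n_f < n_i ≤ 5 and compute λ = 1240 / [13.6·1·(1/n_f² − 1/n_i²)].
Lines falling in [596, 1370] nm: 3→2 (656.5 nm), 5→3 (1282 nm).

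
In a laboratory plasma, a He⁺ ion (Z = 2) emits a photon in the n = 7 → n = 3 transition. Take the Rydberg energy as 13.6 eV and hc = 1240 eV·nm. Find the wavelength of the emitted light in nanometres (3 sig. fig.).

251 nm

For Z = 2 the level energies scale as Z², so the effective Rydberg energy is 13.6 × 4 = 54.40 eV.
ΔE = 54.40 × (1/3² − 1/7²) = 54.40 × 0.09070 = 4.934 eV.
λ = hc/ΔE = 1240 / 4.934 = 251 nm.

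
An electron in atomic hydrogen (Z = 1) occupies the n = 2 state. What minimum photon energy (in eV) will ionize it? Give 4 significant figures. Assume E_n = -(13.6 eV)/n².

3.400 eV

E_2 = −13.60/4 = −3.400 eV, so ionization (to E = 0) requires 3.400 eV.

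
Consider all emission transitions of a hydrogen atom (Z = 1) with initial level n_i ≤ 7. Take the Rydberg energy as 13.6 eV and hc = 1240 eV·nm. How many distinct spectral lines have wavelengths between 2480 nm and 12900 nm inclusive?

5

Enumerate all n_i → n_f pairs with 1 ≤ n_f < n_i ≤ 7 and compute λ = 1240 / [13.6·1·(1/n_f² − 1/n_i²)].
Lines falling in [2480, 12900] nm: 6→4 (2626 nm), 5→4 (4052 nm), 7→5 (4654 nm), 6→5 (7460 nm), 7→6 (12370 nm).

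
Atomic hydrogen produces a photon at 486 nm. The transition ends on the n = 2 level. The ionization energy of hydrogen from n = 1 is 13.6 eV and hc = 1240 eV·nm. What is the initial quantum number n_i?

n_i = 4

The photon energy is ΔE = hc/λ = 1240 / 486 = 2.551 eV.
With Z = 1, ΔE = 13.60 × (1/n_f² − 1/n_i²), so 1/n_f² − 1/n_i² = 0.1876.
With n_f = 2: 1/n_i² = 1/4 − 0.1876 = 0.06239, so n_i ≈ 4.00.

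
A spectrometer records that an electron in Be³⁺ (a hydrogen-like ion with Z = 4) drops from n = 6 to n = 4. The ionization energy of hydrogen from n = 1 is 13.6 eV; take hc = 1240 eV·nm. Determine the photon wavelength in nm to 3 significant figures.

For Z = 4 the level energies scale as Z², so the effective Rydberg energy is 13.6 × 16 = 217.6 eV.
ΔE = 217.6 × (1/4² − 1/6²) = 217.6 × 0.03472 = 7.556 eV.
λ = hc/ΔE = 1240 / 7.556 = 164 nm.

164 nm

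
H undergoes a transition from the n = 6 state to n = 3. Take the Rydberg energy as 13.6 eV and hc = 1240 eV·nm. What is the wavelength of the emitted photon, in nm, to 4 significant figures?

1094 nm

ΔE = 13.60 × (1/3² − 1/6²) = 13.60 × 0.08333 = 1.133 eV.
λ = hc/ΔE = 1240 / 1.133 = 1094 nm.
This line belongs to the Paschen series.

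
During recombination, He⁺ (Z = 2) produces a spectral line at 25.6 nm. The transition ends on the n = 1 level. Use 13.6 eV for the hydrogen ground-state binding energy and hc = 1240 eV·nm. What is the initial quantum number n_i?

n_i = 3

The photon energy is ΔE = hc/λ = 1240 / 25.6 = 48.44 eV.
With Z = 2, ΔE = 54.40 × (1/n_f² − 1/n_i²), so 1/n_f² − 1/n_i² = 0.8904.
With n_f = 1: 1/n_i² = 1/1 − 0.8904 = 0.1096, so n_i ≈ 3.02.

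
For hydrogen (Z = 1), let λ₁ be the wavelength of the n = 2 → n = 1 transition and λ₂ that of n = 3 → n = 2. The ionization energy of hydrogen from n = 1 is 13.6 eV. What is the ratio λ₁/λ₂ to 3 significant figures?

0.185

λ ∝ 1/ΔE ∝ 1/(1/n_f² − 1/n_i²), and the Z² and hc factors cancel in the ratio.
λ₁/λ₂ = (1/2² − 1/3²)/(1/1² − 1/2²) = 0.1389/0.7500 = 0.185.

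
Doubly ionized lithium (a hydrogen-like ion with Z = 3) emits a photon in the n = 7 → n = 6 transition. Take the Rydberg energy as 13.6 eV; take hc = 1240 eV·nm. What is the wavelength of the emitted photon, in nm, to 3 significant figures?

1370 nm

For Z = 3 the level energies scale as Z², so the effective Rydberg energy is 13.6 × 9 = 122.4 eV.
ΔE = 122.4 × (1/6² − 1/7²) = 122.4 × 0.007370 = 0.9020 eV.
λ = hc/ΔE = 1240 / 0.9020 = 1370 nm.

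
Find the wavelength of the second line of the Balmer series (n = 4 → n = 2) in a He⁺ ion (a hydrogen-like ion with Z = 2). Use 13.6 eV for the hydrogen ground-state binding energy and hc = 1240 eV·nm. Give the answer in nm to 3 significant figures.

122 nm

The Balmer series terminates on n_f = 2; the second line has n_i = 2+2 = 4.
ΔE = 54.40 × (1/2² − 1/4²) = 10.20 eV.
λ = 1240 / 10.20 = 122 nm.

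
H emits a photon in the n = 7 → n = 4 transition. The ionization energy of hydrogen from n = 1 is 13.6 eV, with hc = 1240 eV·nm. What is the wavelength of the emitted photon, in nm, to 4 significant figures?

ΔE = 13.60 × (1/4² − 1/7²) = 13.60 × 0.04209 = 0.5724 eV.
λ = hc/ΔE = 1240 / 0.5724 = 2166 nm.
This line belongs to the Brackett series.

2166 nm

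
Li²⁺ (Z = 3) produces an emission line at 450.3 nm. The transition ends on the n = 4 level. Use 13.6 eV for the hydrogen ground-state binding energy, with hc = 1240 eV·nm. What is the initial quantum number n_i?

n_i = 5

The photon energy is ΔE = hc/λ = 1240 / 450.3 = 2.754 eV.
With Z = 3, ΔE = 122.4 × (1/n_f² − 1/n_i²), so 1/n_f² − 1/n_i² = 0.02250.
With n_f = 4: 1/n_i² = 1/16 − 0.02250 = 0.04000, so n_i ≈ 5.00.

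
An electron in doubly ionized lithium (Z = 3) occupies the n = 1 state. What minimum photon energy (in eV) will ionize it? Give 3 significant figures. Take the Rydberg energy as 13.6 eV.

E_n = −13.6 Z²/n² = −122.4/n² eV for Z = 3.
E_1 = −122.4/1 = −122 eV, so ionization (to E = 0) requires 122 eV.

122 eV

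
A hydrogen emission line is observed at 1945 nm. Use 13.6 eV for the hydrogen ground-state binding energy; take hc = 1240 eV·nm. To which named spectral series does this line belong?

Brackett

ΔE = 1240/1945 = 0.6375 eV.
This matches 13.6 × (1/4² − 1/8²), so n_f = 4: the Brackett series.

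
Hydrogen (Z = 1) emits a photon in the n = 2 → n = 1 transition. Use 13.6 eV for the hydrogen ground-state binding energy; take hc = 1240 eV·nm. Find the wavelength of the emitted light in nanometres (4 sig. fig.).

ΔE = 13.60 × (1/1² − 1/2²) = 13.60 × 0.7500 = 10.20 eV.
λ = hc/ΔE = 1240 / 10.20 = 121.6 nm.

121.6 nm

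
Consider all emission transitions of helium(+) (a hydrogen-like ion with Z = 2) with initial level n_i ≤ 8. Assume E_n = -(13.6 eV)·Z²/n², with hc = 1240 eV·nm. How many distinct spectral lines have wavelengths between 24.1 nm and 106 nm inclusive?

Enumerate all n_i → n_f pairs with 1 ≤ n_f < n_i ≤ 8 and compute λ = 1240 / [13.6·4·(1/n_f² − 1/n_i²)].
Lines falling in [24.1, 106] nm: 4→1 (24.31 nm), 3→1 (25.64 nm), 2→1 (30.39 nm), 8→2 (97.25 nm), 7→2 (99.28 nm), 6→2 (102.6 nm).

6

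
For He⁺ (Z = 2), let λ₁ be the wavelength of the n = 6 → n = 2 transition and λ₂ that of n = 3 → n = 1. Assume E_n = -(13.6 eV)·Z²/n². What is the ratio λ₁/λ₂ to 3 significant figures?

λ ∝ 1/ΔE ∝ 1/(1/n_f² − 1/n_i²), and the Z² and hc factors cancel in the ratio.
λ₁/λ₂ = (1/1² − 1/3²)/(1/2² − 1/6²) = 0.8889/0.2222 = 4.00.

4.00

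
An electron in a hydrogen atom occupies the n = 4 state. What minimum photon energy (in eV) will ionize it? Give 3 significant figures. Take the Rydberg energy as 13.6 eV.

0.850 eV

E_4 = −13.60/16 = −0.850 eV, so ionization (to E = 0) requires 0.850 eV.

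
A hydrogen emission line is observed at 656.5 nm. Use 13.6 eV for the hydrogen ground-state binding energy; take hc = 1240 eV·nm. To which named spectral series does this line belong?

Balmer

ΔE = 1240/656.5 = 1.889 eV.
This matches 13.6 × (1/2² − 1/3²), so n_f = 2: the Balmer series.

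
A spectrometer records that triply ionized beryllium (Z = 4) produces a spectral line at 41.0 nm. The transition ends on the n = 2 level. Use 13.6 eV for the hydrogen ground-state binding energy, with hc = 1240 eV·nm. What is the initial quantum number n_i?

n_i = 3

The photon energy is ΔE = hc/λ = 1240 / 41.0 = 30.24 eV.
With Z = 4, ΔE = 217.6 × (1/n_f² − 1/n_i²), so 1/n_f² − 1/n_i² = 0.1390.
With n_f = 2: 1/n_i² = 1/4 − 0.1390 = 0.1110, so n_i ≈ 3.00.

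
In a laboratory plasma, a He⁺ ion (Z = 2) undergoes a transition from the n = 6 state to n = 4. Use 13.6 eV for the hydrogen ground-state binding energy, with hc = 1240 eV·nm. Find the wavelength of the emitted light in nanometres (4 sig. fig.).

656.5 nm

For Z = 2 the level energies scale as Z², so the effective Rydberg energy is 13.6 × 4 = 54.40 eV.
ΔE = 54.40 × (1/4² − 1/6²) = 54.40 × 0.03472 = 1.889 eV.
λ = hc/ΔE = 1240 / 1.889 = 656.5 nm.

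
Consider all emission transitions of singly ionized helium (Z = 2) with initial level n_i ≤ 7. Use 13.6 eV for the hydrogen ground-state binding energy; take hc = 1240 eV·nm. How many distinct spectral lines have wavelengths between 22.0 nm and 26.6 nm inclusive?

Enumerate all n_i → n_f pairs with 1 ≤ n_f < n_i ≤ 7 and compute λ = 1240 / [13.6·4·(1/n_f² − 1/n_i²)].
Lines falling in [22.0, 26.6] nm: 7→1 (23.27 nm), 6→1 (23.45 nm), 5→1 (23.74 nm), 4→1 (24.31 nm), 3→1 (25.64 nm).

5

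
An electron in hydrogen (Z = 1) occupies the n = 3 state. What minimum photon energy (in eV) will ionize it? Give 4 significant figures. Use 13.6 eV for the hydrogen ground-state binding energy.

1.511 eV

E_3 = −13.60/9 = −1.511 eV, so ionization (to E = 0) requires 1.511 eV.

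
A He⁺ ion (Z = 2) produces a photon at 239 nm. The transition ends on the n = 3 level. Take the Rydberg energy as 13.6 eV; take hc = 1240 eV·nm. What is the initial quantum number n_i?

The photon energy is ΔE = hc/λ = 1240 / 239 = 5.188 eV.
With Z = 2, ΔE = 54.40 × (1/n_f² − 1/n_i²), so 1/n_f² − 1/n_i² = 0.09537.
With n_f = 3: 1/n_i² = 1/9 − 0.09537 = 0.01574, so n_i ≈ 7.97.

n_i = 8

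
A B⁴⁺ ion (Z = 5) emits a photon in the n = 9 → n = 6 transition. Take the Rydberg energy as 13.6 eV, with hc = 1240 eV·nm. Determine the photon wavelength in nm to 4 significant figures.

236.3 nm

For Z = 5 the level energies scale as Z², so the effective Rydberg energy is 13.6 × 25 = 340.0 eV.
ΔE = 340.0 × (1/6² − 1/9²) = 340.0 × 0.01543 = 5.247 eV.
λ = hc/ΔE = 1240 / 5.247 = 236.3 nm.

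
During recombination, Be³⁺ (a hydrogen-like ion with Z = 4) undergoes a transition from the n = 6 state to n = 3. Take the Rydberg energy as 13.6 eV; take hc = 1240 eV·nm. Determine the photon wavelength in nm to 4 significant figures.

For Z = 4 the level energies scale as Z², so the effective Rydberg energy is 13.6 × 16 = 217.6 eV.
ΔE = 217.6 × (1/3² − 1/6²) = 217.6 × 0.08333 = 18.13 eV.
λ = hc/ΔE = 1240 / 18.13 = 68.38 nm.

68.38 nm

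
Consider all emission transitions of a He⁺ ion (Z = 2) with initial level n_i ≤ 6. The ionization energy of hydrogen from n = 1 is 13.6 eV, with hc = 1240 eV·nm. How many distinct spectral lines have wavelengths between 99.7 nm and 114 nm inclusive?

Enumerate all n_i → n_f pairs with 1 ≤ n_f < n_i ≤ 6 and compute λ = 1240 / [13.6·4·(1/n_f² − 1/n_i²)].
Lines falling in [99.7, 114] nm: 6→2 (102.6 nm), 5→2 (108.5 nm).

2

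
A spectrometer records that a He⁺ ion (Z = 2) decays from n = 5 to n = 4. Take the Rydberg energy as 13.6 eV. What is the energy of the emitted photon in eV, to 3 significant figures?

The Bohr energies scale as Z², so for Z = 2: E_n = −54.40/n² eV.
E_5 = −54.40/25 = −2.176 eV and E_4 = −54.40/16 = −3.400 eV.
The photon energy is |E_5 − E_4| = 1.22 eV.

1.22 eV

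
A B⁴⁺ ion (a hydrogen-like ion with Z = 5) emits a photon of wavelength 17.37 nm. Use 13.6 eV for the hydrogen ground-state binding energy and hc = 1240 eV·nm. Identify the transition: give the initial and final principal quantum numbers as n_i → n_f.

The photon energy is ΔE = hc/λ = 1240 / 17.37 = 71.39 eV.
With Z = 5, ΔE = 340.0 × (1/n_f² − 1/n_i²), so 1/n_f² − 1/n_i² = 0.2100.
Trying n_f = 2 gives 1/n_i² = 0.04004, i.e. n_i ≈ 5; this pair matches.

n_i = 5, n_f = 2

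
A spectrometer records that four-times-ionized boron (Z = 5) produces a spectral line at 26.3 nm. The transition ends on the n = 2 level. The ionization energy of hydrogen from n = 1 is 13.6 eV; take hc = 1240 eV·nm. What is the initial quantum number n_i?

The photon energy is ΔE = hc/λ = 1240 / 26.3 = 47.15 eV.
With Z = 5, ΔE = 340.0 × (1/n_f² − 1/n_i²), so 1/n_f² − 1/n_i² = 0.1387.
With n_f = 2: 1/n_i² = 1/4 − 0.1387 = 0.1113, so n_i ≈ 3.00.

n_i = 3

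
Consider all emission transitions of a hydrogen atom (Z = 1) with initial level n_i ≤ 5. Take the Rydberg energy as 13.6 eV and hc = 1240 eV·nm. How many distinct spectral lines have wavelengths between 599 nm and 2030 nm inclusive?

3

Enumerate all n_i → n_f pairs with 1 ≤ n_f < n_i ≤ 5 and compute λ = 1240 / [13.6·1·(1/n_f² − 1/n_i²)].
Lines falling in [599, 2030] nm: 3→2 (656.5 nm), 5→3 (1282 nm), 4→3 (1876 nm).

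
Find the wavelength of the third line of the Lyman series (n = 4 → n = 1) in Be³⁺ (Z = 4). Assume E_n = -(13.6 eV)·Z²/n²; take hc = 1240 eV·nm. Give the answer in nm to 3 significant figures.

The Lyman series terminates on n_f = 1; the third line has n_i = 1+3 = 4.
ΔE = 217.6 × (1/1² − 1/4²) = 204.0 eV.
λ = 1240 / 204.0 = 6.08 nm.

6.08 nm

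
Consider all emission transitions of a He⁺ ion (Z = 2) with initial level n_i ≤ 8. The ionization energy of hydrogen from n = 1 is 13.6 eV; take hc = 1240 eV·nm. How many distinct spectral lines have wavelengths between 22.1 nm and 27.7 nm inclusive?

6

Enumerate all n_i → n_f pairs with 1 ≤ n_f < n_i ≤ 8 and compute λ = 1240 / [13.6·4·(1/n_f² − 1/n_i²)].
Lines falling in [22.1, 27.7] nm: 8→1 (23.16 nm), 7→1 (23.27 nm), 6→1 (23.45 nm), 5→1 (23.74 nm), 4→1 (24.31 nm), 3→1 (25.64 nm).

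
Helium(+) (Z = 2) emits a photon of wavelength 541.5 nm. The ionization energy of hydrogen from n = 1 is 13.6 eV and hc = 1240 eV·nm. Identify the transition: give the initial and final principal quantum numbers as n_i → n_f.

The photon energy is ΔE = hc/λ = 1240 / 541.5 = 2.290 eV.
With Z = 2, ΔE = 54.40 × (1/n_f² − 1/n_i²), so 1/n_f² − 1/n_i² = 0.04209.
Trying n_f = 4 gives 1/n_i² = 0.02041, i.e. n_i ≈ 7; this pair matches.

n_i = 7, n_f = 4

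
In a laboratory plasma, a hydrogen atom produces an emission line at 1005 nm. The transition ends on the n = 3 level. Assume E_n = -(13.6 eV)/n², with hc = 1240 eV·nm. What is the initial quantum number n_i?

n_i = 7

The photon energy is ΔE = hc/λ = 1240 / 1005 = 1.234 eV.
With Z = 1, ΔE = 13.60 × (1/n_f² − 1/n_i²), so 1/n_f² − 1/n_i² = 0.09072.
With n_f = 3: 1/n_i² = 1/9 − 0.09072 = 0.02039, so n_i ≈ 7.00.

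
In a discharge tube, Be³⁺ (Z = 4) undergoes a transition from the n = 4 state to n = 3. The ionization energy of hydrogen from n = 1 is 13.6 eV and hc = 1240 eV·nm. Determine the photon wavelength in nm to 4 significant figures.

117.2 nm

For Z = 4 the level energies scale as Z², so the effective Rydberg energy is 13.6 × 16 = 217.6 eV.
ΔE = 217.6 × (1/3² − 1/4²) = 217.6 × 0.04861 = 10.58 eV.
λ = hc/ΔE = 1240 / 10.58 = 117.2 nm.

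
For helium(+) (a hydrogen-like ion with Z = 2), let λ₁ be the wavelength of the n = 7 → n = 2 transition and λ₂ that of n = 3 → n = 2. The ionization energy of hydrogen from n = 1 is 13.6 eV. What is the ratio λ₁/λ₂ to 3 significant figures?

λ ∝ 1/ΔE ∝ 1/(1/n_f² − 1/n_i²), and the Z² and hc factors cancel in the ratio.
λ₁/λ₂ = (1/2² − 1/3²)/(1/2² − 1/7²) = 0.1389/0.2296 = 0.605.

0.605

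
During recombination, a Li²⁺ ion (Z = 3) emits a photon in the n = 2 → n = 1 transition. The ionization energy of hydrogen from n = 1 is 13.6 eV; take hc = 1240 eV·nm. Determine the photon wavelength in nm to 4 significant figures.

13.51 nm

For Z = 3 the level energies scale as Z², so the effective Rydberg energy is 13.6 × 9 = 122.4 eV.
ΔE = 122.4 × (1/1² − 1/2²) = 122.4 × 0.7500 = 91.80 eV.
λ = hc/ΔE = 1240 / 91.80 = 13.51 nm.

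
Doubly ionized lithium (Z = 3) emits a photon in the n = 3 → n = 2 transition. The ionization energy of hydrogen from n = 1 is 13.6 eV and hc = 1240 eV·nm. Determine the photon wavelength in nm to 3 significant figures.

For Z = 3 the level energies scale as Z², so the effective Rydberg energy is 13.6 × 9 = 122.4 eV.
ΔE = 122.4 × (1/2² − 1/3²) = 122.4 × 0.1389 = 17.00 eV.
λ = hc/ΔE = 1240 / 17.00 = 72.9 nm.

72.9 nm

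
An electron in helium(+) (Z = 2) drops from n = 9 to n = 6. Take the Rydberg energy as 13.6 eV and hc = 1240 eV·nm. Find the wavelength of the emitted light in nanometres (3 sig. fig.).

1480 nm

For Z = 2 the level energies scale as Z², so the effective Rydberg energy is 13.6 × 4 = 54.40 eV.
ΔE = 54.40 × (1/6² − 1/9²) = 54.40 × 0.01543 = 0.8395 eV.
λ = hc/ΔE = 1240 / 0.8395 = 1480 nm.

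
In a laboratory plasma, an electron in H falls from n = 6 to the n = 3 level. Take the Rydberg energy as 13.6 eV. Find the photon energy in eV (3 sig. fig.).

1.13 eV

E_6 = −13.60/36 = −0.3778 eV and E_3 = −13.60/9 = −1.511 eV.
The photon energy is |E_6 − E_3| = 1.13 eV.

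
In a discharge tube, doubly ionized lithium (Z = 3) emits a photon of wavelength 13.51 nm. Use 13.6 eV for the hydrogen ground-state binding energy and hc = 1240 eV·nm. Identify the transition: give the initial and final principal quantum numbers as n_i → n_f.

n_i = 2, n_f = 1

The photon energy is ΔE = hc/λ = 1240 / 13.51 = 91.78 eV.
With Z = 3, ΔE = 122.4 × (1/n_f² − 1/n_i²), so 1/n_f² − 1/n_i² = 0.7499.
Trying n_f = 1 gives 1/n_i² = 0.2501, i.e. n_i ≈ 2; this pair matches.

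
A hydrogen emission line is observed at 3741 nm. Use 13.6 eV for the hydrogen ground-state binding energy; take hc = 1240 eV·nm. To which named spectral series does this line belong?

Pfund

ΔE = 1240/3741 = 0.3315 eV.
This matches 13.6 × (1/5² − 1/8²), so n_f = 5: the Pfund series.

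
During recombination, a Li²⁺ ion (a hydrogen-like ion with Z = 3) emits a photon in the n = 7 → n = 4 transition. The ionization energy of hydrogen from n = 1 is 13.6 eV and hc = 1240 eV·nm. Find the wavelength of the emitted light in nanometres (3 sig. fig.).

For Z = 3 the level energies scale as Z², so the effective Rydberg energy is 13.6 × 9 = 122.4 eV.
ΔE = 122.4 × (1/4² − 1/7²) = 122.4 × 0.04209 = 5.152 eV.
λ = hc/ΔE = 1240 / 5.152 = 241 nm.

241 nm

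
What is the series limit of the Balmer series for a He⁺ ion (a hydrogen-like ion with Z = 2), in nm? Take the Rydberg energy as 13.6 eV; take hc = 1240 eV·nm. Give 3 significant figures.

The Balmer series has lower level n_f = 2; the series limit corresponds to n_i → ∞.
ΔE_max = 13.6 × 4 / 2² = 13.60 eV.
λ_min = 1240 / 13.60 = 91.2 nm.

91.2 nm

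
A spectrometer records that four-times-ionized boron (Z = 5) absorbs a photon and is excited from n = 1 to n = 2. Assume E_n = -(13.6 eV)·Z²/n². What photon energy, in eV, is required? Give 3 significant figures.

The Bohr energies scale as Z², so for Z = 5: E_n = −340.0/n² eV.
E_2 = −340.0/4 = −85.00 eV and E_1 = −340.0/1 = −340.0 eV.
The photon energy is |E_2 − E_1| = 255 eV.

255 eV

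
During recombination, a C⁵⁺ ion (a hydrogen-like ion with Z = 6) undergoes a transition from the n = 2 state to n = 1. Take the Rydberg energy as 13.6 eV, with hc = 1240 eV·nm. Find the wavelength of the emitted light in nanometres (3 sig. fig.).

3.38 nm

For Z = 6 the level energies scale as Z², so the effective Rydberg energy is 13.6 × 36 = 489.6 eV.
ΔE = 489.6 × (1/1² − 1/2²) = 489.6 × 0.7500 = 367.2 eV.
λ = hc/ΔE = 1240 / 367.2 = 3.38 nm.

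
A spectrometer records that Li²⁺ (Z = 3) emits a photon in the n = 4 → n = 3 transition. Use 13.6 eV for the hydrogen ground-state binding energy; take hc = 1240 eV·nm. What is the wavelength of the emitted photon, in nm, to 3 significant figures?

208 nm

For Z = 3 the level energies scale as Z², so the effective Rydberg energy is 13.6 × 9 = 122.4 eV.
ΔE = 122.4 × (1/3² − 1/4²) = 122.4 × 0.04861 = 5.950 eV.
λ = hc/ΔE = 1240 / 5.950 = 208 nm.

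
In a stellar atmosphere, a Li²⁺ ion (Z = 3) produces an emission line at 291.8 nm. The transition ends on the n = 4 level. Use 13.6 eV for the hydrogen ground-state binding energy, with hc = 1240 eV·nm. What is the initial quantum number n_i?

The photon energy is ΔE = hc/λ = 1240 / 291.8 = 4.249 eV.
With Z = 3, ΔE = 122.4 × (1/n_f² − 1/n_i²), so 1/n_f² − 1/n_i² = 0.03472.
With n_f = 4: 1/n_i² = 1/16 − 0.03472 = 0.02778, so n_i ≈ 6.00.

n_i = 6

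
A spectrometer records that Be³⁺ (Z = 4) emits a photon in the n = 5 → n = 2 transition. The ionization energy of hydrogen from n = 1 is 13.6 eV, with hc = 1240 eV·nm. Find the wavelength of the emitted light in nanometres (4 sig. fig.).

For Z = 4 the level energies scale as Z², so the effective Rydberg energy is 13.6 × 16 = 217.6 eV.
ΔE = 217.6 × (1/2² − 1/5²) = 217.6 × 0.2100 = 45.70 eV.
λ = hc/ΔE = 1240 / 45.70 = 27.14 nm.

27.14 nm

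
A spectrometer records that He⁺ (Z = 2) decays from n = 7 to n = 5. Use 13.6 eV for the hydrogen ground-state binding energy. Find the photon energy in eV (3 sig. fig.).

The Bohr energies scale as Z², so for Z = 2: E_n = −54.40/n² eV.
E_7 = −54.40/49 = −1.110 eV and E_5 = −54.40/25 = −2.176 eV.
The photon energy is |E_7 − E_5| = 1.07 eV.

1.07 eV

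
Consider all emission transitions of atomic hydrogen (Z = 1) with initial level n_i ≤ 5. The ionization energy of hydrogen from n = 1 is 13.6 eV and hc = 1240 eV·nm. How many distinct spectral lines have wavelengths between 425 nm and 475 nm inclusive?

Enumerate all n_i → n_f pairs with 1 ≤ n_f < n_i ≤ 5 and compute λ = 1240 / [13.6·1·(1/n_f² − 1/n_i²)].
Lines falling in [425, 475] nm: 5→2 (434.2 nm).

1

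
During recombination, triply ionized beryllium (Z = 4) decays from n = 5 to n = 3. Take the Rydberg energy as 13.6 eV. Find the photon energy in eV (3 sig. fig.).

The Bohr energies scale as Z², so for Z = 4: E_n = −217.6/n² eV.
E_5 = −217.6/25 = −8.704 eV and E_3 = −217.6/9 = −24.18 eV.
The photon energy is |E_5 − E_3| = 15.5 eV.

15.5 eV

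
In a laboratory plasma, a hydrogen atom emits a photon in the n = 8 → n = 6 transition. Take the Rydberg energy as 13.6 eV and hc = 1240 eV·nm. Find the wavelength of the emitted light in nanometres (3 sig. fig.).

ΔE = 13.60 × (1/6² − 1/8²) = 13.60 × 0.01215 = 0.1653 eV.
λ = hc/ΔE = 1240 / 0.1653 = 7500 nm.

7500 nm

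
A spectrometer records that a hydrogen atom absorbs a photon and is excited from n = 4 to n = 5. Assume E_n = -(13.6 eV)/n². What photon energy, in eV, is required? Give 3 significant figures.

E_5 = −13.60/25 = −0.5440 eV and E_4 = −13.60/16 = −0.8500 eV.
The photon energy is |E_5 − E_4| = 0.306 eV.

0.306 eV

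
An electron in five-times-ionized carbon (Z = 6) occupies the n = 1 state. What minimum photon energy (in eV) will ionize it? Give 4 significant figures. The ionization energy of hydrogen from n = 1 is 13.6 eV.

489.6 eV

E_n = −13.6 Z²/n² = −489.6/n² eV for Z = 6.
E_1 = −489.6/1 = −489.6 eV, so ionization (to E = 0) requires 489.6 eV.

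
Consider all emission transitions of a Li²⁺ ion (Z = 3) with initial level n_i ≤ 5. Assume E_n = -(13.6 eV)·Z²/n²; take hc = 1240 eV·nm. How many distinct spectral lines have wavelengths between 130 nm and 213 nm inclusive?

Enumerate all n_i → n_f pairs with 1 ≤ n_f < n_i ≤ 5 and compute λ = 1240 / [13.6·9·(1/n_f² − 1/n_i²)].
Lines falling in [130, 213] nm: 5→3 (142.5 nm), 4→3 (208.4 nm).

2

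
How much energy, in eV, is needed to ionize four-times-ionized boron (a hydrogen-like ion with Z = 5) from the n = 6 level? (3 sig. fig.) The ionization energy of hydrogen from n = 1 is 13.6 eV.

9.44 eV

E_n = −13.6 Z²/n² = −340.0/n² eV for Z = 5.
E_6 = −340.0/36 = −9.44 eV, so ionization (to E = 0) requires 9.44 eV.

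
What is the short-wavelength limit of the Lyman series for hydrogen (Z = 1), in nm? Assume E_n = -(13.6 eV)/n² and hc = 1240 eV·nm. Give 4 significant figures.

91.18 nm

The Lyman series has lower level n_f = 1; the series limit corresponds to n_i → ∞.
ΔE_max = 13.6 × 1 / 1² = 13.60 eV.
λ_min = 1240 / 13.60 = 91.18 nm.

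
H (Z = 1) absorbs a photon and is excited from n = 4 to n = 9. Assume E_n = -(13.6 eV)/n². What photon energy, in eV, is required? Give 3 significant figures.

E_9 = −13.60/81 = −0.1679 eV and E_4 = −13.60/16 = −0.8500 eV.
The photon energy is |E_9 − E_4| = 0.682 eV.

0.682 eV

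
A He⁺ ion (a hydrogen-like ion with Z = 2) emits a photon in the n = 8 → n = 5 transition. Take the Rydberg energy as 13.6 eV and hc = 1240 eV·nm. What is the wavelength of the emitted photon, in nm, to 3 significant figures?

For Z = 2 the level energies scale as Z², so the effective Rydberg energy is 13.6 × 4 = 54.40 eV.
ΔE = 54.40 × (1/5² − 1/8²) = 54.40 × 0.02438 = 1.326 eV.
λ = hc/ΔE = 1240 / 1.326 = 935 nm.

935 nm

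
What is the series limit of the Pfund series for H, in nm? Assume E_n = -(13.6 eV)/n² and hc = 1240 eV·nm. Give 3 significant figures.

The Pfund series has lower level n_f = 5; the series limit corresponds to n_i → ∞.
ΔE_max = 13.6 × 1 / 5² = 0.5440 eV.
λ_min = 1240 / 0.5440 = 2280 nm.

2280 nm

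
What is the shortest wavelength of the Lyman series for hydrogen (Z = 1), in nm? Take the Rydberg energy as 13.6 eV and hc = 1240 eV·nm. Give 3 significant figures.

The Lyman series has lower level n_f = 1; the series limit corresponds to n_i → ∞.
ΔE_max = 13.6 × 1 / 1² = 13.60 eV.
λ_min = 1240 / 13.60 = 91.2 nm.

91.2 nm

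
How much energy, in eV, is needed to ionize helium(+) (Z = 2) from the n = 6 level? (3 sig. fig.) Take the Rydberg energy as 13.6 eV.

E_n = −13.6 Z²/n² = −54.40/n² eV for Z = 2.
E_6 = −54.40/36 = −1.51 eV, so ionization (to E = 0) requires 1.51 eV.

1.51 eV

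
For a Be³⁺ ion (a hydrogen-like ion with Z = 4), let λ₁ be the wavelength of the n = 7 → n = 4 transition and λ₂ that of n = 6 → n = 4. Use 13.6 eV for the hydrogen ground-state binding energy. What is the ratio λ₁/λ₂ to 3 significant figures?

0.825

λ ∝ 1/ΔE ∝ 1/(1/n_f² − 1/n_i²), and the Z² and hc factors cancel in the ratio.
λ₁/λ₂ = (1/4² − 1/6²)/(1/4² − 1/7²) = 0.03472/0.04209 = 0.825.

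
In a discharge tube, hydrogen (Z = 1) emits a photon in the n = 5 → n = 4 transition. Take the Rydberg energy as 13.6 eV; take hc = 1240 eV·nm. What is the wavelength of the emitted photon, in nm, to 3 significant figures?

4050 nm

ΔE = 13.60 × (1/4² − 1/5²) = 13.60 × 0.02250 = 0.3060 eV.
λ = hc/ΔE = 1240 / 0.3060 = 4050 nm.
This line belongs to the Brackett series.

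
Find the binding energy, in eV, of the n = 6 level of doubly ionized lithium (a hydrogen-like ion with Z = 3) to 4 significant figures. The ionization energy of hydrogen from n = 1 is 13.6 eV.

3.400 eV

E_n = −13.6 Z²/n² = −122.4/n² eV for Z = 3.
E_6 = −122.4/36 = −3.400 eV, so ionization (to E = 0) requires 3.400 eV.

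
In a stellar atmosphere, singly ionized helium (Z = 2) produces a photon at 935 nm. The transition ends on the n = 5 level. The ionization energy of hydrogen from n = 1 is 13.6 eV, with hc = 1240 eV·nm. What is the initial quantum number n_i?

The photon energy is ΔE = hc/λ = 1240 / 935 = 1.326 eV.
With Z = 2, ΔE = 54.40 × (1/n_f² − 1/n_i²), so 1/n_f² − 1/n_i² = 0.02438.
With n_f = 5: 1/n_i² = 1/25 − 0.02438 = 0.01562, so n_i ≈ 8.00.

n_i = 8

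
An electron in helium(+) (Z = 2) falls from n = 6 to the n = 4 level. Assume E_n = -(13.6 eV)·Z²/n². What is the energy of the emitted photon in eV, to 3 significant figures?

The Bohr energies scale as Z², so for Z = 2: E_n = −54.40/n² eV.
E_6 = −54.40/36 = −1.511 eV and E_4 = −54.40/16 = −3.400 eV.
The photon energy is |E_6 − E_4| = 1.89 eV.

1.89 eV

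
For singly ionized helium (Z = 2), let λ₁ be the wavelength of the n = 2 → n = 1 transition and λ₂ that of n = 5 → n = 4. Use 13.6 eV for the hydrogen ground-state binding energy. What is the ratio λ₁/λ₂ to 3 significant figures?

0.0300

λ ∝ 1/ΔE ∝ 1/(1/n_f² − 1/n_i²), and the Z² and hc factors cancel in the ratio.
λ₁/λ₂ = (1/4² − 1/5²)/(1/1² − 1/2²) = 0.02250/0.7500 = 0.0300.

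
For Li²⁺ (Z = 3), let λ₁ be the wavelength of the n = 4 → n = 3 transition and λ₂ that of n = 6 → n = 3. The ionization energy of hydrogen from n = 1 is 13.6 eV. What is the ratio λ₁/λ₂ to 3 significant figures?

λ ∝ 1/ΔE ∝ 1/(1/n_f² − 1/n_i²), and the Z² and hc factors cancel in the ratio.
λ₁/λ₂ = (1/3² − 1/6²)/(1/3² − 1/4²) = 0.08333/0.04861 = 1.71.

1.71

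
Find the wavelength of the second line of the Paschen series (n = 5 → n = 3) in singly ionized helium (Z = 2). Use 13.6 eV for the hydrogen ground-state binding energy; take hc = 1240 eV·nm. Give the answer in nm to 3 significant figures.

321 nm

The Paschen series terminates on n_f = 3; the second line has n_i = 3+2 = 5.
ΔE = 54.40 × (1/3² − 1/5²) = 3.868 eV.
λ = 1240 / 3.868 = 321 nm.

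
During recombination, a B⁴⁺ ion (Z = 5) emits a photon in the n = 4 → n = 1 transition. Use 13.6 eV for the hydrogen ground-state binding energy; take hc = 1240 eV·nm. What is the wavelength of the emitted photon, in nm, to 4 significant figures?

3.890 nm

For Z = 5 the level energies scale as Z², so the effective Rydberg energy is 13.6 × 25 = 340.0 eV.
ΔE = 340.0 × (1/1² − 1/4²) = 340.0 × 0.9375 = 318.8 eV.
λ = hc/ΔE = 1240 / 318.8 = 3.890 nm.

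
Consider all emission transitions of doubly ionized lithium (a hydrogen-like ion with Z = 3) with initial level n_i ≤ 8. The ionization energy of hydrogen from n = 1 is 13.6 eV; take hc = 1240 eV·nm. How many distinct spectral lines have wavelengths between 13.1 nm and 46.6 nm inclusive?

Enumerate all n_i → n_f pairs with 1 ≤ n_f < n_i ≤ 8 and compute λ = 1240 / [13.6·9·(1/n_f² − 1/n_i²)].
Lines falling in [13.1, 46.6] nm: 2→1 (13.51 nm), 8→2 (43.22 nm), 7→2 (44.12 nm), 6→2 (45.59 nm).

4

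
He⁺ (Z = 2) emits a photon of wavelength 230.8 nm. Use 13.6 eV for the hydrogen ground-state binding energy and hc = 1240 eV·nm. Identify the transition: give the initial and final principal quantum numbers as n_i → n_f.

The photon energy is ΔE = hc/λ = 1240 / 230.8 = 5.373 eV.
With Z = 2, ΔE = 54.40 × (1/n_f² − 1/n_i²), so 1/n_f² − 1/n_i² = 0.09876.
Trying n_f = 3 gives 1/n_i² = 0.01235, i.e. n_i ≈ 9; this pair matches.

n_i = 9, n_f = 3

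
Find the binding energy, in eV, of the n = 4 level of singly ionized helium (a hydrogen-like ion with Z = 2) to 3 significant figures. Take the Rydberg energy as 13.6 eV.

E_n = −13.6 Z²/n² = −54.40/n² eV for Z = 2.
E_4 = −54.40/16 = −3.40 eV, so ionization (to E = 0) requires 3.40 eV.

3.40 eV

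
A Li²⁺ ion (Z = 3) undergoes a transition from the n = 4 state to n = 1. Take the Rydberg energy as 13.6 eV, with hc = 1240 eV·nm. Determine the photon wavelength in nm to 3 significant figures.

10.8 nm

For Z = 3 the level energies scale as Z², so the effective Rydberg energy is 13.6 × 9 = 122.4 eV.
ΔE = 122.4 × (1/1² − 1/4²) = 122.4 × 0.9375 = 114.8 eV.
λ = hc/ΔE = 1240 / 114.8 = 10.8 nm.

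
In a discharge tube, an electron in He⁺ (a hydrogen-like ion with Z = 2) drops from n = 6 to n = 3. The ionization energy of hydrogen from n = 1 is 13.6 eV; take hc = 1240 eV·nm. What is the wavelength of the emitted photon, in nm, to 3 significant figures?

274 nm

For Z = 2 the level energies scale as Z², so the effective Rydberg energy is 13.6 × 4 = 54.40 eV.
ΔE = 54.40 × (1/3² − 1/6²) = 54.40 × 0.08333 = 4.533 eV.
λ = hc/ΔE = 1240 / 4.533 = 274 nm.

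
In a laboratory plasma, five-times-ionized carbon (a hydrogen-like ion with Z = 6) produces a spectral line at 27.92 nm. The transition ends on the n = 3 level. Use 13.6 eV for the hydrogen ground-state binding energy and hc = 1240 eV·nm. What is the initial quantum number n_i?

The photon energy is ΔE = hc/λ = 1240 / 27.92 = 44.41 eV.
With Z = 6, ΔE = 489.6 × (1/n_f² − 1/n_i²), so 1/n_f² − 1/n_i² = 0.09071.
With n_f = 3: 1/n_i² = 1/9 − 0.09071 = 0.02040, so n_i ≈ 7.00.

n_i = 7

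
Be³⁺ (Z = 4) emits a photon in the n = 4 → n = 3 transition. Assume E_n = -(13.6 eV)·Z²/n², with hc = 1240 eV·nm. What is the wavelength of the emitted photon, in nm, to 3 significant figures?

For Z = 4 the level energies scale as Z², so the effective Rydberg energy is 13.6 × 16 = 217.6 eV.
ΔE = 217.6 × (1/3² − 1/4²) = 217.6 × 0.04861 = 10.58 eV.
λ = hc/ΔE = 1240 / 10.58 = 117 nm.

117 nm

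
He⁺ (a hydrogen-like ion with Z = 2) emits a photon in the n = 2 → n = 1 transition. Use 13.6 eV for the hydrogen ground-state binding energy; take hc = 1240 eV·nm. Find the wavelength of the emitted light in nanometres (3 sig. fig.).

30.4 nm

For Z = 2 the level energies scale as Z², so the effective Rydberg energy is 13.6 × 4 = 54.40 eV.
ΔE = 54.40 × (1/1² − 1/2²) = 54.40 × 0.7500 = 40.80 eV.
λ = hc/ΔE = 1240 / 40.80 = 30.4 nm.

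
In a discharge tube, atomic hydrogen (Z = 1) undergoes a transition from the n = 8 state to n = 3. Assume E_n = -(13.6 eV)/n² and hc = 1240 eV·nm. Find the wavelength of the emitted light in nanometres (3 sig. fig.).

ΔE = 13.60 × (1/3² − 1/8²) = 13.60 × 0.09549 = 1.299 eV.
λ = hc/ΔE = 1240 / 1.299 = 955 nm.

955 nm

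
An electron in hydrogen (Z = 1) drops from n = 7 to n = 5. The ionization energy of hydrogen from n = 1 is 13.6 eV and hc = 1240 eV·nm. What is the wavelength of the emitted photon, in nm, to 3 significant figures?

4650 nm

ΔE = 13.60 × (1/5² − 1/7²) = 13.60 × 0.01959 = 0.2664 eV.
λ = hc/ΔE = 1240 / 0.2664 = 4650 nm.
This line belongs to the Pfund series.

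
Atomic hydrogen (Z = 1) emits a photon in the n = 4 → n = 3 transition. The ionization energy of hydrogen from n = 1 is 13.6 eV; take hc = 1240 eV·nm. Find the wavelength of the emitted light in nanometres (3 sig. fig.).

ΔE = 13.60 × (1/3² − 1/4²) = 13.60 × 0.04861 = 0.6611 eV.
λ = hc/ΔE = 1240 / 0.6611 = 1880 nm.

1880 nm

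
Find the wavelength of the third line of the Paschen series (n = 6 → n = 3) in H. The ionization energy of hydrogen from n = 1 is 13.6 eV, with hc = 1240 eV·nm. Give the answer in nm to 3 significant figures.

The Paschen series terminates on n_f = 3; the third line has n_i = 3+3 = 6.
ΔE = 13.60 × (1/3² − 1/6²) = 1.133 eV.
λ = 1240 / 1.133 = 1090 nm.

1090 nm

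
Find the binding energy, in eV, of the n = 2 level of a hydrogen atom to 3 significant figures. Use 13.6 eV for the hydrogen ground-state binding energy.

E_2 = −13.60/4 = −3.40 eV, so ionization (to E = 0) requires 3.40 eV.

3.40 eV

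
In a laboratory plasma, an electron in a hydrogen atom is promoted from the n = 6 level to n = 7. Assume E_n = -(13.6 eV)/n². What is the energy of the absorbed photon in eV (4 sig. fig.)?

E_7 = −13.60/49 = −0.2776 eV and E_6 = −13.60/36 = −0.3778 eV.
The photon energy is |E_7 − E_6| = 0.1002 eV.

0.1002 eV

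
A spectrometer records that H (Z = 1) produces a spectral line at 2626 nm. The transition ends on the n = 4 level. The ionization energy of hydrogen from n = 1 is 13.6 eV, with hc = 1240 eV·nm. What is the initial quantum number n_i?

n_i = 6

The photon energy is ΔE = hc/λ = 1240 / 2626 = 0.4722 eV.
With Z = 1, ΔE = 13.60 × (1/n_f² − 1/n_i²), so 1/n_f² − 1/n_i² = 0.03472.
With n_f = 4: 1/n_i² = 1/16 − 0.03472 = 0.02778, so n_i ≈ 6.00.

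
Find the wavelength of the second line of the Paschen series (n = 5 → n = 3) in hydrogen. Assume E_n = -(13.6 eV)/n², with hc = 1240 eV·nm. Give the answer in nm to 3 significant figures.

1280 nm

The Paschen series terminates on n_f = 3; the second line has n_i = 3+2 = 5.
ΔE = 13.60 × (1/3² − 1/5²) = 0.9671 eV.
λ = 1240 / 0.9671 = 1280 nm.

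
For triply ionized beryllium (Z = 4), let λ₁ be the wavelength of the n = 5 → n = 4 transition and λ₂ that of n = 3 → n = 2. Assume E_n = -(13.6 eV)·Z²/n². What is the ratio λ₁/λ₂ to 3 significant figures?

λ ∝ 1/ΔE ∝ 1/(1/n_f² − 1/n_i²), and the Z² and hc factors cancel in the ratio.
λ₁/λ₂ = (1/2² − 1/3²)/(1/4² − 1/5²) = 0.1389/0.02250 = 6.17.

6.17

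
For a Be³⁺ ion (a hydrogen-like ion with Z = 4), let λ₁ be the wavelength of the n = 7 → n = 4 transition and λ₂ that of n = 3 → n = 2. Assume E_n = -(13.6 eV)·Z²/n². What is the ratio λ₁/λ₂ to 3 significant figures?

3.30

λ ∝ 1/ΔE ∝ 1/(1/n_f² − 1/n_i²), and the Z² and hc factors cancel in the ratio.
λ₁/λ₂ = (1/2² − 1/3²)/(1/4² − 1/7²) = 0.1389/0.04209 = 3.30.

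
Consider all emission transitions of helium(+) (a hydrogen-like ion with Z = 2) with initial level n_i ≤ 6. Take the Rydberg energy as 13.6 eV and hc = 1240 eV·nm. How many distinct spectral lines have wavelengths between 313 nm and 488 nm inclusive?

2

Enumerate all n_i → n_f pairs with 1 ≤ n_f < n_i ≤ 6 and compute λ = 1240 / [13.6·4·(1/n_f² − 1/n_i²)].
Lines falling in [313, 488] nm: 5→3 (320.5 nm), 4→3 (468.9 nm).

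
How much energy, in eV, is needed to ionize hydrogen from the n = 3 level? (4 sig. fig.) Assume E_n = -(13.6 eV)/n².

E_3 = −13.60/9 = −1.511 eV, so ionization (to E = 0) requires 1.511 eV.

1.511 eV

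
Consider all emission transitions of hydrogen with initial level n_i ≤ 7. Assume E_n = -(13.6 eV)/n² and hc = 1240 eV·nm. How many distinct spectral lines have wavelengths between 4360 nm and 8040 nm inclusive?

2

Enumerate all n_i → n_f pairs with 1 ≤ n_f < n_i ≤ 7 and compute λ = 1240 / [13.6·1·(1/n_f² − 1/n_i²)].
Lines falling in [4360, 8040] nm: 7→5 (4654 nm), 6→5 (7460 nm).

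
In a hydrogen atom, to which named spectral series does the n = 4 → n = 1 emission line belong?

The series is set by the lower level: n_f = 1 is the Lyman series.

Lyman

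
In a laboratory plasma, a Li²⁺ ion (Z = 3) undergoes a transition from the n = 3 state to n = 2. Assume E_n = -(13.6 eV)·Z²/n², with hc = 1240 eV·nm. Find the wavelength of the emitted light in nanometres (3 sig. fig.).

For Z = 3 the level energies scale as Z², so the effective Rydberg energy is 13.6 × 9 = 122.4 eV.
ΔE = 122.4 × (1/2² − 1/3²) = 122.4 × 0.1389 = 17.00 eV.
λ = hc/ΔE = 1240 / 17.00 = 72.9 nm.

72.9 nm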